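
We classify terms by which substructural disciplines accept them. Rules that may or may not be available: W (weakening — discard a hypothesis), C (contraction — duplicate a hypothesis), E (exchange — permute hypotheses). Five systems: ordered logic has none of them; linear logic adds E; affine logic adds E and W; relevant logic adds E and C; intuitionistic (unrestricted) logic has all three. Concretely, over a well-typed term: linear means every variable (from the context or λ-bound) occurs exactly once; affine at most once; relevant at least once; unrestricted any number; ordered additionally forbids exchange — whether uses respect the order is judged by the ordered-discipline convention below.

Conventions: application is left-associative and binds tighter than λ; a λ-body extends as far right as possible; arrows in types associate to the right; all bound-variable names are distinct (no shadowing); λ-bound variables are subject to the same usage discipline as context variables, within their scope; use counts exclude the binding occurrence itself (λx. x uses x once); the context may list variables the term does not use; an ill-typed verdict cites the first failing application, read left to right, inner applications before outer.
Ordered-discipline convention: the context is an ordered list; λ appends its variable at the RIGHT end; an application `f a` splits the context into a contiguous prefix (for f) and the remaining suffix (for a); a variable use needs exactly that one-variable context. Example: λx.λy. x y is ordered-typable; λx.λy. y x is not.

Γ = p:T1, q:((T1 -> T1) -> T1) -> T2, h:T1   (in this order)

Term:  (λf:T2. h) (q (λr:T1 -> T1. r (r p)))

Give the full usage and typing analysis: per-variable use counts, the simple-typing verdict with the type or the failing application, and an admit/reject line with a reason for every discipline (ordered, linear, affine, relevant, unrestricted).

use counts: p: 1×, q: 1×, h: 1×, f [bound]: 0×, r [bound]: 2×
order of uses: h, q, r, r, p
typing: well-typed at T1
ordered ✗ (uses contraction: r ×2; needs weakening: f unused)
linear ✗ (uses contraction: r ×2; needs weakening: f unused)
affine ✗ (uses contraction: r ×2)
relevant ✗ (needs weakening: f unused)
unrestricted ✓ (simply typable at T1; W, C, E all held)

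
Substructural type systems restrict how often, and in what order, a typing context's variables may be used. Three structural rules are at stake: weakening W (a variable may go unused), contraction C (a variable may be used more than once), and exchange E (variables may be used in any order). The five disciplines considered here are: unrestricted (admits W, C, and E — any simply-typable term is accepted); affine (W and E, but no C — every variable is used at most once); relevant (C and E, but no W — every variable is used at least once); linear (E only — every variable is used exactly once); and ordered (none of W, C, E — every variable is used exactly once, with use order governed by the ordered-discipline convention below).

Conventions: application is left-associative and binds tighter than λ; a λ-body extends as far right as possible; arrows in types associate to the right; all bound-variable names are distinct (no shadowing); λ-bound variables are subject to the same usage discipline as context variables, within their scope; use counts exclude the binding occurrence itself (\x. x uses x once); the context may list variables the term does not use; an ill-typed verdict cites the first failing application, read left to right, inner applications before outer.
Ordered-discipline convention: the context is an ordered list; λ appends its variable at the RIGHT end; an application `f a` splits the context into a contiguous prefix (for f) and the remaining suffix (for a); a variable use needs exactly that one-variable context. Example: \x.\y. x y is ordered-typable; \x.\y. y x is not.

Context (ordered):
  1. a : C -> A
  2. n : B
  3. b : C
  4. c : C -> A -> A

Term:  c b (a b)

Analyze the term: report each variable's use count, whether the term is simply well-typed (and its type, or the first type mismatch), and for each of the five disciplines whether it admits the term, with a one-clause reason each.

usage: a ×1, n ×0, b ×2, c ×1
uses in reading order: c, b, a, b
typing: well-typed — term : A
ordered: ✗, b ×2 used more than once (contraction); unused: n — weakening required
linear: ✗, b ×2 used more than once (contraction); unused: n — weakening required
affine: ✗, b ×2 used more than once (contraction)
relevant: ✗, unused: n — weakening required
unrestricted: ✓, typability at A is all that's needed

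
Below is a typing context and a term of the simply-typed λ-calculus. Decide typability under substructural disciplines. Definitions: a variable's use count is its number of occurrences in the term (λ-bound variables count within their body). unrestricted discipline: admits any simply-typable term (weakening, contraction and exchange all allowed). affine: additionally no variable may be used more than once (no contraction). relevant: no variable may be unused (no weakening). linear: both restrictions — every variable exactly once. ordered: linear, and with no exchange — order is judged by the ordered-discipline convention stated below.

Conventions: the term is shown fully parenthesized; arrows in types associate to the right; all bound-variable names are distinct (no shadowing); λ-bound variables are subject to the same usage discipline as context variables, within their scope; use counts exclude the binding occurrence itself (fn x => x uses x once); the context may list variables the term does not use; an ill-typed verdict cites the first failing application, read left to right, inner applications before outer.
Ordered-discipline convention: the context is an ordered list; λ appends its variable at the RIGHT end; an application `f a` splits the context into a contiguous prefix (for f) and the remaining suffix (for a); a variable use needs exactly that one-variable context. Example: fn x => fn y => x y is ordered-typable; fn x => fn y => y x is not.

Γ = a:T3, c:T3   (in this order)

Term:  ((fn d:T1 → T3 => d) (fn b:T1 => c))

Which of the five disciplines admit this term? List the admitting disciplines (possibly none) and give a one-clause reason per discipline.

admitting disciplines: affine, unrestricted
counts: a ×0; c ×1; d (λ-bound) ×1; b (λ-bound) ×0
left-to-right use order: d, c
typing: ✓ — T1 → T3
ordered ✗ (a, b never used (weakening))
linear ✗ (a, b never used (weakening))
affine ✓ (a, c, d, b: no repeats, contraction unneeded)
relevant ✗ (a, b never used (weakening))
unrestricted ✓ (type-checks (T1 → T3) and nothing is barred)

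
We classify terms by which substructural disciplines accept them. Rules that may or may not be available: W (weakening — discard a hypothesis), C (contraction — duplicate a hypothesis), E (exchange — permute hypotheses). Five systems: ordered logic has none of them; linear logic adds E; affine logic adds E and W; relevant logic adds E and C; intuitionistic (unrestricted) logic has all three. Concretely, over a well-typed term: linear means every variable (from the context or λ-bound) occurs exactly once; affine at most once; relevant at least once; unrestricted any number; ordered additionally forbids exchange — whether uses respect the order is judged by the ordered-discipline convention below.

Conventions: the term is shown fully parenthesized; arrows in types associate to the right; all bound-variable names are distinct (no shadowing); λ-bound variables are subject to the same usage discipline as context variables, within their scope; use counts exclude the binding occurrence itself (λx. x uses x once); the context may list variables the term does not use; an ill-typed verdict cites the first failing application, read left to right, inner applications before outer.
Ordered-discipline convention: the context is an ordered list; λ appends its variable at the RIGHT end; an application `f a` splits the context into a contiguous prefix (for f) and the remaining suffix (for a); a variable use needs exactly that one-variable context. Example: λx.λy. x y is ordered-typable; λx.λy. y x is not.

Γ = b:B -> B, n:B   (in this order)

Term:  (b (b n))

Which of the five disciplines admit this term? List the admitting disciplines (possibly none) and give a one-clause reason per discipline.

admitting disciplines: relevant, unrestricted
counts: b: 2×; n: 1×
order of uses: b, b, n
typing: well-typed at B
ordered ✗ (b ×2 used more than once (contraction))
linear ✗ (b ×2 used more than once (contraction))
affine ✗ (b ×2 used more than once (contraction))
relevant ✓ (every one of b, n appears)
unrestricted ✓ (simply typable at B; W, C, E all held)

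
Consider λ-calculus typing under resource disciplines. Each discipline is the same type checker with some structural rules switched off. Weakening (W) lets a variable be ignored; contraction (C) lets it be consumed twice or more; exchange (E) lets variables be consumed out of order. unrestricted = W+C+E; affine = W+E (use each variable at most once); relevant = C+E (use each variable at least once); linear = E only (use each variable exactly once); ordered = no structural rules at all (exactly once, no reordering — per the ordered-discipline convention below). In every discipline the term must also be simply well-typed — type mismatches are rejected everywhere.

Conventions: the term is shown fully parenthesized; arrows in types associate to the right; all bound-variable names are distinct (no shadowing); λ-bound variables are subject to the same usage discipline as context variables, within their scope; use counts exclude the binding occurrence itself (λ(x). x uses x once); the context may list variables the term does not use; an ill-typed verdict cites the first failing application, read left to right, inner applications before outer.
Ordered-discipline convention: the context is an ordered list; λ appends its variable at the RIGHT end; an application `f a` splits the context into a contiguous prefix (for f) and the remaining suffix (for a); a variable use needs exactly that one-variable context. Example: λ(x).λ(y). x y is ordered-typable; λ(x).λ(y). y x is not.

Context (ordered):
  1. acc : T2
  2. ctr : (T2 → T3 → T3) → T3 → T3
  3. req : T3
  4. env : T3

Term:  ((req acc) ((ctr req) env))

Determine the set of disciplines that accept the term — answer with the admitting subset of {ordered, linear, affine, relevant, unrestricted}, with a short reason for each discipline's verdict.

admitted by: none
variable uses: acc=1; ctr=1; req=2; env=1
order of uses: req, acc, ctr, req, env
typing: ill-typed: can't apply a value of type T3
ordered: ✗ — the type mismatch rejects it
linear: ✗ — not simply typable
affine: ✗ — fails simple typing
relevant: ✗ — a type mismatch blocks all five
unrestricted: ✗ — the type mismatch rejects it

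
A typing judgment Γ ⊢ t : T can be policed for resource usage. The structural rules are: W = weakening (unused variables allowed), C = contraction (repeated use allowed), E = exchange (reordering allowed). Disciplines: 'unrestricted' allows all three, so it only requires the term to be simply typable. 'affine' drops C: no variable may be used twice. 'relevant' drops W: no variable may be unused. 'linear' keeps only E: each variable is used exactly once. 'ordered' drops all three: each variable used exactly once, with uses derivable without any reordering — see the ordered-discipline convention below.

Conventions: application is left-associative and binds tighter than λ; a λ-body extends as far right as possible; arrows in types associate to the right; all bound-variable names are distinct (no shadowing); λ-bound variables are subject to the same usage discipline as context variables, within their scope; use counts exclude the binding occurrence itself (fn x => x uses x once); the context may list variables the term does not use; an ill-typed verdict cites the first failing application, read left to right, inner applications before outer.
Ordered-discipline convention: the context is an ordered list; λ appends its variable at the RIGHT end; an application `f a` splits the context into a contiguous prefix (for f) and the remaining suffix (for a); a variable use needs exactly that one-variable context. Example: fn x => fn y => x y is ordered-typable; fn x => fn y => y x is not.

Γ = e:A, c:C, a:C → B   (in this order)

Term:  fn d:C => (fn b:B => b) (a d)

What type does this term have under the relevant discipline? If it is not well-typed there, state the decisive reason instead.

not well-typed under relevant — e, c never used (weakening)
use counts: e: 0×, c: 0×, a: 1×, d [bound]: 1×, b [bound]: 1×
left-to-right use order: b, a, d
typing: well-typed — term : C → B
summary: ordered ✗, linear ✗, affine ✓, relevant ✗, unrestricted ✓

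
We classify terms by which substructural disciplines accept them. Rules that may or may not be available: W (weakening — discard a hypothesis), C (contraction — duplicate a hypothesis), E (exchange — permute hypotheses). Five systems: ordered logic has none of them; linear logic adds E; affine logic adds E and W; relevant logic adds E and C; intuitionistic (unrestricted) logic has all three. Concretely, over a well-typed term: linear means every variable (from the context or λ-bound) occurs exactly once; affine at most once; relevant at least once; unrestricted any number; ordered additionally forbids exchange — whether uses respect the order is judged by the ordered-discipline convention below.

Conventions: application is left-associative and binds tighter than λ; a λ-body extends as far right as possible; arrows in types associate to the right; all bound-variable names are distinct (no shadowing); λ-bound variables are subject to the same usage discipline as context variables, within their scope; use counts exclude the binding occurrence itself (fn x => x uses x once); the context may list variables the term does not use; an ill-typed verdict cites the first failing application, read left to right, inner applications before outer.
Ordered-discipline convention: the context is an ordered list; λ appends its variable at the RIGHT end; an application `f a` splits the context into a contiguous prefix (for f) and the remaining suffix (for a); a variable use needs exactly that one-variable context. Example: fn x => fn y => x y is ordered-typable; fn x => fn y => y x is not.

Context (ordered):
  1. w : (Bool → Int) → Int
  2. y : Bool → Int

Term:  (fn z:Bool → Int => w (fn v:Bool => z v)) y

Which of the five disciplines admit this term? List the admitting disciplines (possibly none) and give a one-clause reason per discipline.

admitted in: ordered, linear, affine, relevant, unrestricted
use counts: w=1; y=1; z [bound]=1; v [bound]=1
left-to-right use order: w, z, v, y
typing: well-typed — term : Int
ordered: ✓, w, y, z, v: once each, no exchange needed
linear: ✓, w, y, z, v: one use apiece
affine: ✓, at most one use each (w, y, z, v)
relevant: ✓, w, y, z, v: all used, weakening unneeded
unrestricted: ✓, simply typable at Int; W, C, E all held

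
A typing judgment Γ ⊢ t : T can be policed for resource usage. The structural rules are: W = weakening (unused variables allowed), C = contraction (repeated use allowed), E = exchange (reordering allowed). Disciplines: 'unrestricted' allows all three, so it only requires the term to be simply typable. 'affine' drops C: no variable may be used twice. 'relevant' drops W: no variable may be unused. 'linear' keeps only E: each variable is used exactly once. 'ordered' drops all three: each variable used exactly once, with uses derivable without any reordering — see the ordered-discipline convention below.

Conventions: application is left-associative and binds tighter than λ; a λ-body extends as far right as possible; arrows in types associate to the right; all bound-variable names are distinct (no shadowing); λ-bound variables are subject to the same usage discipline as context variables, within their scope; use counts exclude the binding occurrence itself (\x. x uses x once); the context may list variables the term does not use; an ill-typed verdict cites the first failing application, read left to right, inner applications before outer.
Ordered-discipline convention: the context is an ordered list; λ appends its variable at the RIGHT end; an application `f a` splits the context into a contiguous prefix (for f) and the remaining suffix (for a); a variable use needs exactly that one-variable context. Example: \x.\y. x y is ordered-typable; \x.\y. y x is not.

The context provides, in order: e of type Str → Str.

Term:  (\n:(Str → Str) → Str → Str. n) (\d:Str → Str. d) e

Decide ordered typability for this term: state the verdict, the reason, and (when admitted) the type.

yes — single-use (e, n, d), ordered derivation ok; term : Str → Str
usage: e: 1, n (bound): 1, d (bound): 1
uses in reading order: n, d, e
typing: ✓ — Str → Str
all disciplines: ordered ✓; linear ✓; affine ✓; relevant ✓; unrestricted ✓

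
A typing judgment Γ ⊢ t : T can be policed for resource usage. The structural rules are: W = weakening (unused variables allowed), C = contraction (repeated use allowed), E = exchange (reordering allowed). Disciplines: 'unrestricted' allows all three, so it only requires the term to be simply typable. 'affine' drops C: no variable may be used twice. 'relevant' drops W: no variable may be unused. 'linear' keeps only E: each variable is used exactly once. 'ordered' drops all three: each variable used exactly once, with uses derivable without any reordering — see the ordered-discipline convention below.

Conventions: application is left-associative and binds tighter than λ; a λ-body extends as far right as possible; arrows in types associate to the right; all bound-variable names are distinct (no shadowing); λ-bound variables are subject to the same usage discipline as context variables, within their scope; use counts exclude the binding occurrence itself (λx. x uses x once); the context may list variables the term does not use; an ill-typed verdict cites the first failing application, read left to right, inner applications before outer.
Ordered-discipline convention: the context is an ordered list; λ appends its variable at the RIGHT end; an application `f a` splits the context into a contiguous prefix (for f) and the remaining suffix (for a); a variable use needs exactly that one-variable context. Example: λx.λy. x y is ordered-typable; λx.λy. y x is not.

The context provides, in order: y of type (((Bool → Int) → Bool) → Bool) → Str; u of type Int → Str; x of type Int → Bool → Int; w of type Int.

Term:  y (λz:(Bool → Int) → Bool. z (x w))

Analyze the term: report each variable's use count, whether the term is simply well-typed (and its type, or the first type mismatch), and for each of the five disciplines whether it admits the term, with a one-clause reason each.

use counts: y ×1, u ×0, x ×1, w ×1, z (λ-bound) ×1
uses in reading order: y, z, x, w
typing: well-typed at Str
ordered: ✗ — u never used (weakening)
linear: ✗ — u never used (weakening)
affine: ✓ — y, u, x, w, z: no repeats, contraction unneeded
relevant: ✗ — u never used (weakening)
unrestricted: ✓ — type-checks (Str) and nothing is barred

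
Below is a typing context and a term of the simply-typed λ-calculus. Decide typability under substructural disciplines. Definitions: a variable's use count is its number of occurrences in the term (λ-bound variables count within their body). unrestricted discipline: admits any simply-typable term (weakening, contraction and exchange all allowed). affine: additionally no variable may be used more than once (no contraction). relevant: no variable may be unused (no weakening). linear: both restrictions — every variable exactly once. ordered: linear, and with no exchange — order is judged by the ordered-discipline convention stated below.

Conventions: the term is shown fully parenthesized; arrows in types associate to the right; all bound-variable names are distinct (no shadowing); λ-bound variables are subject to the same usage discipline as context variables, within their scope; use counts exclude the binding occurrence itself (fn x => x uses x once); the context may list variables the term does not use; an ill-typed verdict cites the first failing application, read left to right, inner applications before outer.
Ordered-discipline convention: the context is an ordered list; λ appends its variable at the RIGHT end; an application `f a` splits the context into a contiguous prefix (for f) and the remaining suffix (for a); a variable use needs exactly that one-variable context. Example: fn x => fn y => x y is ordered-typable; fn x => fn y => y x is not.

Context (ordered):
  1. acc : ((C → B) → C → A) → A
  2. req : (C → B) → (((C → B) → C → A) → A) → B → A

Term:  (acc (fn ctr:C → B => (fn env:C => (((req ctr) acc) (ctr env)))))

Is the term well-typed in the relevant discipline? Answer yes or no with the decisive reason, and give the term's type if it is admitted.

yes — every one of acc, req, ctr, env appears; term : A
counts: acc: 2×, req: 1×, ctr (λ-bound): 2×, env (λ-bound): 1×
left-to-right use order: acc, req, ctr, acc, ctr, env
typing: well-typed at A
summary: ordered ✗, linear ✗, affine ✗, relevant ✓, unrestricted ✓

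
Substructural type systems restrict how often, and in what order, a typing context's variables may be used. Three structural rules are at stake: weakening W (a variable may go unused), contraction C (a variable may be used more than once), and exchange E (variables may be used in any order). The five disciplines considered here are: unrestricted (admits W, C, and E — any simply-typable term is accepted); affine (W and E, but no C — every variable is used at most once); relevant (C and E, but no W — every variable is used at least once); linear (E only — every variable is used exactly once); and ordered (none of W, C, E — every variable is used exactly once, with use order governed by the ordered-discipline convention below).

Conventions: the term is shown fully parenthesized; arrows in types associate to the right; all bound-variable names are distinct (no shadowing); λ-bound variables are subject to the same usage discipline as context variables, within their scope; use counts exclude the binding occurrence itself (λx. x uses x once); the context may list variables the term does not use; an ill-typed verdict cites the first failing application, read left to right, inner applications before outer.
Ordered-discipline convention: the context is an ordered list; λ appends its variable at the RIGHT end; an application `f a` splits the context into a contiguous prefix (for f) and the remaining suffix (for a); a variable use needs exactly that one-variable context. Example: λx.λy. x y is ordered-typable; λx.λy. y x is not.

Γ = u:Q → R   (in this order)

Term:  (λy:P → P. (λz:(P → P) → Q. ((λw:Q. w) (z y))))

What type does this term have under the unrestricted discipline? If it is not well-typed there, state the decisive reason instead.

term : (P → P) → ((P → P) → Q) → Q
use counts: u: 0×; y (bound): 1×; z (bound): 1×; w (bound): 1×
uses in reading order: w, z, y
typing: ✓ — (P → P) → ((P → P) → Q) → Q
across the five disciplines: ordered ✗, linear ✗, affine ✓, relevant ✗, unrestricted ✓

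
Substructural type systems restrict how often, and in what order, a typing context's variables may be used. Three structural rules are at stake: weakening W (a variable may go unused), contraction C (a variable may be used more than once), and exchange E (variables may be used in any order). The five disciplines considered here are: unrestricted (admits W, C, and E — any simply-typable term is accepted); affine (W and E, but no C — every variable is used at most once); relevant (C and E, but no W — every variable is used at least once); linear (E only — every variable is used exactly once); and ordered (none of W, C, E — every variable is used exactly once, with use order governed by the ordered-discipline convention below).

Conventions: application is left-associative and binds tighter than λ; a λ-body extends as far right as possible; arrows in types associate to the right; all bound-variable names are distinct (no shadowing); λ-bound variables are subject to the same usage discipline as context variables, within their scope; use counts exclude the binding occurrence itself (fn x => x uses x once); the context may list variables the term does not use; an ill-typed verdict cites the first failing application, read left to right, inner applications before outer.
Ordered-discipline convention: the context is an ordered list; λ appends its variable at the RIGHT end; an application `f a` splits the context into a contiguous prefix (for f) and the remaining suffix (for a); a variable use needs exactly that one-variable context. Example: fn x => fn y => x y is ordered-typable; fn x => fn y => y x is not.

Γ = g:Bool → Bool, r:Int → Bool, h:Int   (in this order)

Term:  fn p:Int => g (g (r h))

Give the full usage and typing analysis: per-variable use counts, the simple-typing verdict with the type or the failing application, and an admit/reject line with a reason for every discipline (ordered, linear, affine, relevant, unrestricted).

variable uses: g: 2×, r: 1×, h: 1×, p (bound): 0×
use order (left to right): g, g, r, h
typing: the term checks, with type Int → Bool
ordered: ✗ — g ×2 used more than once (contraction); p never used (weakening)
linear: ✗ — g ×2 used more than once (contraction); p never used (weakening)
affine: ✗ — g ×2 used more than once (contraction)
relevant: ✗ — p never used (weakening)
unrestricted: ✓ — simply typable at Int → Bool; W, C, E all held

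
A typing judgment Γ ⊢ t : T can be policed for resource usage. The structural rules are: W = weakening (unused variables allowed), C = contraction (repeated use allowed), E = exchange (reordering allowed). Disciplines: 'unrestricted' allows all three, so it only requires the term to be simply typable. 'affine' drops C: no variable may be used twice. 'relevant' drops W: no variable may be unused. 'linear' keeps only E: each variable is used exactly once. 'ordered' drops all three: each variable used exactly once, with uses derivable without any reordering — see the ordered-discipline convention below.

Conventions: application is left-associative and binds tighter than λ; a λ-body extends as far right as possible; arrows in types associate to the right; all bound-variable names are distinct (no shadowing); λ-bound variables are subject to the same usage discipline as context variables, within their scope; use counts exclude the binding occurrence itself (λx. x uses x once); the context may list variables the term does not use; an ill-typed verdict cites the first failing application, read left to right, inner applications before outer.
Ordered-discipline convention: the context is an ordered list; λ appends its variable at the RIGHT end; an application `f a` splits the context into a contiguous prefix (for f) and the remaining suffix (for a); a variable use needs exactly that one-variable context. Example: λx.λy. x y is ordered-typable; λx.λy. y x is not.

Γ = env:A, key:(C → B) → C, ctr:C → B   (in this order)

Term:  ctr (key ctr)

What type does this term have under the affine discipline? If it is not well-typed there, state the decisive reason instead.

not well-typed under affine — repeated use of ctr ×2
variable uses: env: 0, key: 1, ctr: 2
order of uses: ctr, key, ctr
typing: ✓ — B
summary: ordered ✗; linear ✗; affine ✗; relevant ✗; unrestricted ✓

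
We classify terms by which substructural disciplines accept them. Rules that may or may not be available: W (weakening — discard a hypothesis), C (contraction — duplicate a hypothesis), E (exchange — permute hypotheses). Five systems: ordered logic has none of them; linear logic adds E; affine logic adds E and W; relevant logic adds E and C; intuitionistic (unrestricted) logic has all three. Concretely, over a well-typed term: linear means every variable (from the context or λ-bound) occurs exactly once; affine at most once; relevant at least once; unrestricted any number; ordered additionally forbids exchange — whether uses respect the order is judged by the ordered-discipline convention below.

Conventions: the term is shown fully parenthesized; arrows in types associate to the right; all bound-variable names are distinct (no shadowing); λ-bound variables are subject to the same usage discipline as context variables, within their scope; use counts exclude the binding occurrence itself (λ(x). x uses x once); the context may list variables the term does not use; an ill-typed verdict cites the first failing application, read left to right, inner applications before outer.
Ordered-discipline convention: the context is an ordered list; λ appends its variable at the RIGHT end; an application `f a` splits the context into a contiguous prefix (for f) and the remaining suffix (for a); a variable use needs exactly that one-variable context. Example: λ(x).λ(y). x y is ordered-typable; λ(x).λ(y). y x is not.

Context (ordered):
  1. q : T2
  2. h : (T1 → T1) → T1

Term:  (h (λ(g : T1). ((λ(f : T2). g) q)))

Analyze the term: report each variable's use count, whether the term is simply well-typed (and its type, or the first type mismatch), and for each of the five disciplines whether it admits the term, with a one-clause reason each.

counts: q ×1, h ×1, g [bound] ×1, f [bound] ×0
left-to-right use order: h, g, q
typing: well-typed at T1
ordered: ✗, f never used (weakening)
linear: ✗, f never used (weakening)
affine: ✓, no duplicate uses among q, h, g, f
relevant: ✗, f never used (weakening)
unrestricted: ✓, type-checks (T1) and nothing is barred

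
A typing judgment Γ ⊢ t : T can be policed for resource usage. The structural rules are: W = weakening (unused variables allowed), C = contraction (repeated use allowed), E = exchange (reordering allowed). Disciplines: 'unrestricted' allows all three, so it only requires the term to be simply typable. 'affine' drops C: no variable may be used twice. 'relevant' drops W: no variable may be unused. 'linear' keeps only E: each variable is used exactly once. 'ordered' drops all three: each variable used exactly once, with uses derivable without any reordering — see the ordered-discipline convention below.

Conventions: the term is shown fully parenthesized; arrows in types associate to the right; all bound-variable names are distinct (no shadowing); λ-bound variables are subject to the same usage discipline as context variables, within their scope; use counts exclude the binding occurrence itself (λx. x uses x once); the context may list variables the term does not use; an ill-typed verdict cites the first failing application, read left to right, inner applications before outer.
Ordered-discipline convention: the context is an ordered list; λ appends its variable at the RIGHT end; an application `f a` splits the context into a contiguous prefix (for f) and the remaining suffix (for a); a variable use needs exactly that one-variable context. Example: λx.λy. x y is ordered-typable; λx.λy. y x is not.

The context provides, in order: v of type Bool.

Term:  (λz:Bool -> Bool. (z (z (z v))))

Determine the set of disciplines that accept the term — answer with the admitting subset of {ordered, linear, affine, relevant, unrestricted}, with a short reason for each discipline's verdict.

admitting disciplines: relevant, unrestricted
usage: v: 1×; z (bound): 3×
left-to-right use order: z, z, z, v
typing: the term checks, with type (Bool -> Bool) -> Bool
ordered: ✗ — uses contraction: z ×3
linear: ✗ — uses contraction: z ×3
affine: ✗ — uses contraction: z ×3
relevant: ✓ — v, z: all used, weakening unneeded
unrestricted: ✓ — well-typed at (Bool -> Bool) -> Bool; no restrictions here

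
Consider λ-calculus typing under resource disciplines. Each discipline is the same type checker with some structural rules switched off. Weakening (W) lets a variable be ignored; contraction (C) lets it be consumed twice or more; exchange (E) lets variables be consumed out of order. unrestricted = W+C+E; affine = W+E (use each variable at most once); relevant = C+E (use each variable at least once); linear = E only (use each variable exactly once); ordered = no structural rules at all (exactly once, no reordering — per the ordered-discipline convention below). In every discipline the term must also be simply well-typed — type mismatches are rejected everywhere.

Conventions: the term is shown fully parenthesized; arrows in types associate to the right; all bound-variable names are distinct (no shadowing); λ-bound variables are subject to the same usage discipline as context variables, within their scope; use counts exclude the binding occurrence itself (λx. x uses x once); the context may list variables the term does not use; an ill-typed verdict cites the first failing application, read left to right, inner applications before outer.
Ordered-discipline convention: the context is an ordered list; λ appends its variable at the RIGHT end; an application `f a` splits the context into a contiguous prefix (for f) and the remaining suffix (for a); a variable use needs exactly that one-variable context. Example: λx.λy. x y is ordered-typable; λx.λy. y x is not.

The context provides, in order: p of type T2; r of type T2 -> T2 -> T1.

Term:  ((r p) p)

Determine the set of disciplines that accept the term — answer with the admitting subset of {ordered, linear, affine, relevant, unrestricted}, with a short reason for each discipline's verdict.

accepted by: relevant, unrestricted
counts: p: 2; r: 1
uses in reading order: r, p, p
typing: ✓ — T1
ordered ✗ (needs contraction — p ×2)
linear ✗ (needs contraction — p ×2)
affine ✗ (needs contraction — p ×2)
relevant ✓ (at least one use each (p, r))
unrestricted ✓ (well-typed at T1; no restrictions here)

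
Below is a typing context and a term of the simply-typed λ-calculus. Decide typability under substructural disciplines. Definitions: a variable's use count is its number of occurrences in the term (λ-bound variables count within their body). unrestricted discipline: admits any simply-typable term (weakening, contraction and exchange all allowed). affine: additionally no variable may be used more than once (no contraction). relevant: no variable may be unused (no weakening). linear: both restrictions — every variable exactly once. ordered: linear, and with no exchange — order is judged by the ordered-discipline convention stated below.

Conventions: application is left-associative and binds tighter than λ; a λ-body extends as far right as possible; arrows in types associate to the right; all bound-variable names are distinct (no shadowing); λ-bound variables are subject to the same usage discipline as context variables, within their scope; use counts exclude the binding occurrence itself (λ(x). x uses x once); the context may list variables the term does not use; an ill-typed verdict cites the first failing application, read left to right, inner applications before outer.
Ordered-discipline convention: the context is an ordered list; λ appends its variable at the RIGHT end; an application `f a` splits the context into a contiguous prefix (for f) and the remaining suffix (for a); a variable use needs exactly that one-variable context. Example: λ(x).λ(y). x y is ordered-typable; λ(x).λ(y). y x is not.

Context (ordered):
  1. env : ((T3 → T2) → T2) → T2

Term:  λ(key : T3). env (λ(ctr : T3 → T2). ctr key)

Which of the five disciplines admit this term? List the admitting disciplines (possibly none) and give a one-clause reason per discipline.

accepted by: linear, affine, relevant, unrestricted
usage: env ×1; key (λ-bound) ×1; ctr (λ-bound) ×1
left-to-right use order: env, ctr, key
typing: well-typed — term : T3 → T2
ordered: ✗, needs exchange: uses follow env, ctr, key
linear: ✓, exactly-once usage across env, key, ctr
affine: ✓, no duplicate uses among env, key, ctr
relevant: ✓, env, key, ctr: all used, weakening unneeded
unrestricted: ✓, simply typable at T3 → T2; W, C, E all held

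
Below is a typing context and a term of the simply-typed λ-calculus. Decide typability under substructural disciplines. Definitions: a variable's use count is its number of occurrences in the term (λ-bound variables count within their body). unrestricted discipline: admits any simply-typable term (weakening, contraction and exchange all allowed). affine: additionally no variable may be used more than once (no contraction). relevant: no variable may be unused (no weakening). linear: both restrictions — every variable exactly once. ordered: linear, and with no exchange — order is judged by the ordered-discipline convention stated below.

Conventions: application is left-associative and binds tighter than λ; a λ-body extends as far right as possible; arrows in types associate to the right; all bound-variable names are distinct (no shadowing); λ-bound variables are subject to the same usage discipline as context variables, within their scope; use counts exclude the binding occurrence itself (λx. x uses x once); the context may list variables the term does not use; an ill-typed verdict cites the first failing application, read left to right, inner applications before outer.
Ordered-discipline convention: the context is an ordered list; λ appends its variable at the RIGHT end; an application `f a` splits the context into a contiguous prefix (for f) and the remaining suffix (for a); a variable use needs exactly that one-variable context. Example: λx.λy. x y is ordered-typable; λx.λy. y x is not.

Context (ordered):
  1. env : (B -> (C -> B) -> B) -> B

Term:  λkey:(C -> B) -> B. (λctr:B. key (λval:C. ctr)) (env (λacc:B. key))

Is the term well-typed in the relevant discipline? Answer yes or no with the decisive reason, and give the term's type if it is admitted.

no — needs weakening: val, acc unused
usage: env=1; key (λ-bound)=2; ctr (λ-bound)=1; val (λ-bound)=0; acc (λ-bound)=0
order of uses: key, ctr, env, key
typing: well-typed — term : ((C -> B) -> B) -> B
across the five disciplines: ordered ✗, linear ✗, affine ✗, relevant ✗, unrestricted ✓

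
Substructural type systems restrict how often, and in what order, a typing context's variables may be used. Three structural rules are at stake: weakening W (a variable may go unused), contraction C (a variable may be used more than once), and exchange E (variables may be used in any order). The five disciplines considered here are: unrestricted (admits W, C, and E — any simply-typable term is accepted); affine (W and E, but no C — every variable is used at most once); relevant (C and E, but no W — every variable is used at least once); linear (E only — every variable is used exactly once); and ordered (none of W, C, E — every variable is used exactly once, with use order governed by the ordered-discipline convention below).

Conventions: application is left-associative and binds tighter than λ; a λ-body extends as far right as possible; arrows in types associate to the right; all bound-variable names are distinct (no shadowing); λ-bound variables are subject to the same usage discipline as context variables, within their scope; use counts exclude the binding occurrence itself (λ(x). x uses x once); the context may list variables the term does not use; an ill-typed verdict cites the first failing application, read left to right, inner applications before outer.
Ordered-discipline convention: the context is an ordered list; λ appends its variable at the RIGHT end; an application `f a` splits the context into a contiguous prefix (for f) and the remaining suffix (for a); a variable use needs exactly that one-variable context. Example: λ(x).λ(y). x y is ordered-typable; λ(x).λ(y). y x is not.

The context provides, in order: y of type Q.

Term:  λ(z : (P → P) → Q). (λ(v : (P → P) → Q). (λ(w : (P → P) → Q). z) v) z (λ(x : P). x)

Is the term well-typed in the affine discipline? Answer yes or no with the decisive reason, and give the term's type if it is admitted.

no — repeated use of z ×2
counts: y: 0, z [bound]: 2, v [bound]: 1, w [bound]: 0, x [bound]: 1
use order (left to right): z, v, z, x
typing: the term checks, with type ((P → P) → Q) → Q
across the five disciplines: ordered ✗ | linear ✗ | affine ✗ | relevant ✗ | unrestricted ✓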